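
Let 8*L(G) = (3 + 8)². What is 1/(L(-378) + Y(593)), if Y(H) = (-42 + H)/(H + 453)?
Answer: 4184/65487 ≈ 0.063891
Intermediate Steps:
Y(H) = (-42 + H)/(453 + H)
L(G) = 121/8 (L(G) = (3 + 8)²/8 = (⅛)*11² = (⅛)*121 = 121/8)
1/(L(-378) + Y(593)) = 1/(121/8 + (-42 + 593)/(453 + 593)) = 1/(121/8 + 551/1046) = 1/(65487/4184) = 4184/65487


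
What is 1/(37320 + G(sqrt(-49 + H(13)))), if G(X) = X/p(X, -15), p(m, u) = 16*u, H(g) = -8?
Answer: 716544000/26741422080019 + 80*I*sqrt(57)/26741422080019 ≈ 2.6795e-5 + 2.2586e-11*I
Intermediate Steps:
G(X) = -X/240 (G(X) = X/((16*(-15))) = X/(-240) = X*(-1/240) = -X/240)
1/(37320 + G(sqrt(-49 + H(13)))) = 1/(37320 - sqrt(-49 - 8)/240) = 1/(37320 - I*sqrt(57)/240)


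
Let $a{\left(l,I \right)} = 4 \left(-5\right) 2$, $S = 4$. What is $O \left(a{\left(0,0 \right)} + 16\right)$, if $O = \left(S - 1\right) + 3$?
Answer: $-144$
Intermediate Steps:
$O = 6$ ($O = \left(4 - 1\right) + 3 = 3 + 3 = 6$)
$a{\left(l,I \right)} = -40$ ($a{\left(l,I \right)} = \left(-20\right) 2 = -40$)
$O \left(a{\left(0,0 \right)} + 16\right) = 6 \left(-40 + 16\right) = 6 \left(-24\right) = -144$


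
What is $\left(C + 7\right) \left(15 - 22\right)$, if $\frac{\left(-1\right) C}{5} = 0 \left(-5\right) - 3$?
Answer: $-154$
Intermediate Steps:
$C = 15$ ($C = - 5 \left(0 \left(-5\right) - 3\right) = - 5 \left(0 - 3\right) = \left(-5\right) \left(-3\right) = 15$)
$\left(C + 7\right) \left(15 - 22\right) = \left(15 + 7\right) \left(15 - 22\right) = 22 \left(15 - 22\right) = 22 \left(-7\right) = -154$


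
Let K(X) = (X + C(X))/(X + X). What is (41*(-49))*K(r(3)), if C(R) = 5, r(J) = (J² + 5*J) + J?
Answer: -32144/27 ≈ -1190.5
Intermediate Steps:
r(J) = J² + 6*J
K(X) = (5 + X)/(2*X) (K(X) = (X + 5)/(X + X) = (5 + X)/((2*X)) = (5 + X)*(1/(2*X)) = (5 + X)/(2*X))
(41*(-49))*K(r(3)) = (41*(-49))*((5 + 3*(6 + 3))/(2*((3*(6 + 3))))) = -2009*(5 + 3*9)/(2*(3*9)) = -2009*(5 + 27)/(2*27) = -2009*32/(2*27) = -2009*16/27 = -32144/27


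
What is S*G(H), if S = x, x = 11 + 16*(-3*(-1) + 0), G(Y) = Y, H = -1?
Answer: -59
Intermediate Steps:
x = 59 (x = 11 + 16*(3 + 0) = 11 + 16*3 = 11 + 48 = 59)
S = 59
S*G(H) = 59*(-1) = -59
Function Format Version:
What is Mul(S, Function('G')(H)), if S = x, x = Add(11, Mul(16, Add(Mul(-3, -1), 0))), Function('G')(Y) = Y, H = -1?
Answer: -59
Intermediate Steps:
x = 59 (x = Add(11, Mul(16, Add(3, 0))) = Add(11, Mul(16, 3)) = Add(11, 48) = 59)
S = 59
Mul(S, Function('G')(H)) = Mul(59, -1) = -59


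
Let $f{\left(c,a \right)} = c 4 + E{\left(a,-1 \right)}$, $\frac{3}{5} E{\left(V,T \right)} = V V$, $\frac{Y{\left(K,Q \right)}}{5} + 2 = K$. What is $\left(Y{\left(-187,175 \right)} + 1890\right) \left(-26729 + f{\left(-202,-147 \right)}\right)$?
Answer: $8011710$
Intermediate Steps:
$Y{\left(K,Q \right)} = -10 + 5 K$
$E{\left(V,T \right)} = \frac{5 V^{2}}{3}$ ($E{\left(V,T \right)} = \frac{5 V V}{3} = \frac{5 V^{2}}{3}$)
$f{\left(c,a \right)} = 4 c + \frac{5 a^{2}}{3}$ ($f{\left(c,a \right)} = c 4 + \frac{5 a^{2}}{3} = 4 c + \frac{5 a^{2}}{3}$)
$\left(Y{\left(-187,175 \right)} + 1890\right) \left(-26729 + f{\left(-202,-147 \right)}\right) = \left(\left(-10 + 5 \left(-187\right)\right) + 1890\right) \left(-26729 + \left(4 \left(-202\right) + \frac{5 \left(-147\right)^{2}}{3}\right)\right) = \left(\left(-10 - 935\right) + 1890\right) \left(-26729 + \left(-808 + \frac{5}{3} \cdot 21609\right)\right) = \left(-945 + 1890\right) \left(-26729 + \left(-808 + 36015\right)\right) = 945 \left(-26729 + 35207\right) = 945 \cdot 8478 = 8011710$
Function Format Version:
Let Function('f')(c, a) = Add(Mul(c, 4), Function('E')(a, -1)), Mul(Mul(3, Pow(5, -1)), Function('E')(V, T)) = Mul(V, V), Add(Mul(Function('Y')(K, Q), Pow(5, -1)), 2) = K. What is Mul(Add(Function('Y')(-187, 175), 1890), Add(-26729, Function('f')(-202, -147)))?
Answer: 8011710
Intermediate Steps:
Function('Y')(K, Q) = Add(-10, Mul(5, K))
Function('E')(V, T) = Mul(Rational(5, 3), Pow(V, 2)) (Function('E')(V, T) = Mul(Rational(5, 3), Mul(V, V)) = Mul(Rational(5, 3), Pow(V, 2)))
Function('f')(c, a) = Add(Mul(4, c), Mul(Rational(5, 3), Pow(a, 2))) (Function('f')(c, a) = Add(Mul(c, 4), Mul(Rational(5, 3), Pow(a, 2))) = Add(Mul(4, c), Mul(Rational(5, 3), Pow(a, 2))))
Mul(Add(Function('Y')(-187, 175), 1890), Add(-26729, Function('f')(-202, -147))) = Mul(Add(Add(-10, Mul(5, -187)), 1890), Add(-26729, Add(Mul(4, -202), Mul(Rational(5, 3), Pow(-147, 2))))) = Mul(Add(Add(-10, -935), 1890), Add(-26729, Add(-808, Mul(Rational(5, 3), 21609)))) = Mul(Add(-945, 1890), Add(-26729, Add(-808, 36015))) = Mul(945, Add(-26729, 35207)) = Mul(945, 8478) = 8011710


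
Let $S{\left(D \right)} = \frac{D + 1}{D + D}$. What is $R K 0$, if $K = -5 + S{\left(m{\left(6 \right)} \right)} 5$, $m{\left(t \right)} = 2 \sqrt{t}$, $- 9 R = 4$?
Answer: $0$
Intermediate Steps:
$R = - \frac{4}{9}$ ($R = \left(- \frac{1}{9}\right) 4 = - \frac{4}{9} \approx -0.44444$)
$S{\left(D \right)} = \frac{1 + D}{2 D}$
$K = -5 + \frac{5 \sqrt{6} \left(1 + 2 \sqrt{6}\right)}{24}$ ($K = -5 + \frac{1 + 2 \sqrt{6}}{2 \cdot 2 \sqrt{6}} \cdot 5 = -5 + \frac{\frac{\sqrt{6}}{12} \left(1 + 2 \sqrt{6}\right)}{2} \cdot 5 = -5 + \frac{\sqrt{6} \left(1 + 2 \sqrt{6}\right)}{24} \cdot 5 = -5 + \frac{5 \sqrt{6} \left(1 + 2 \sqrt{6}\right)}{24} \approx -1.9897$)
$R K 0 = - \frac{4 \left(- \frac{5}{2} + \frac{5 \sqrt{6}}{24}\right)}{9} \cdot 0 = \left(\frac{10}{9} - \frac{5 \sqrt{6}}{54}\right) 0 = 0$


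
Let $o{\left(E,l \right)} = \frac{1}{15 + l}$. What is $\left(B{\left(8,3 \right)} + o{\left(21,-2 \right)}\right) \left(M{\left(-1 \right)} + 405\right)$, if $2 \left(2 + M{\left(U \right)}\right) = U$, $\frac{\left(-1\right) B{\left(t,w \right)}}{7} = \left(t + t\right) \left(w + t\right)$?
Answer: $- \frac{12892075}{26} \approx -4.9585 \cdot 10^{5}$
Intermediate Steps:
$B{\left(t,w \right)} = - 14 t \left(t + w\right)$ ($B{\left(t,w \right)} = - 7 \left(t + t\right) \left(w + t\right) = - 7 \cdot 2 t \left(t + w\right) = - 14 t \left(t + w\right)$)
$M{\left(U \right)} = -2 + \frac{U}{2}$
$\left(B{\left(8,3 \right)} + o{\left(21,-2 \right)}\right) \left(M{\left(-1 \right)} + 405\right) = \left(\left(-14\right) 8 \left(8 + 3\right) + \frac{1}{15 - 2}\right) \left(\left(-2 + \frac{1}{2} \left(-1\right)\right) + 405\right) = \left(\left(-14\right) 8 \cdot 11 + \frac{1}{13}\right) \left(\left(-2 - \frac{1}{2}\right) + 405\right) = \left(-1232 + \frac{1}{13}\right) \left(- \frac{5}{2} + 405\right) = \left(- \frac{16015}{13}\right) \frac{805}{2} = - \frac{12892075}{26}$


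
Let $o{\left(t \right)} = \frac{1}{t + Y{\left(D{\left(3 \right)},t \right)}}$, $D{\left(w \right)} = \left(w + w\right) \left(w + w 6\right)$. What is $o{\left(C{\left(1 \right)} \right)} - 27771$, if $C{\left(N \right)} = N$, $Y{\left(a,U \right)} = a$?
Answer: $- \frac{3526916}{127} \approx -27771.0$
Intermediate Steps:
$D{\left(w \right)} = 14 w^{2}$ ($D{\left(w \right)} = 2 w \left(w + 6 w\right) = 2 w 7 w = 14 w^{2}$)
$o{\left(t \right)} = \frac{1}{126 + t}$ ($o{\left(t \right)} = \frac{1}{t + 14 \cdot 3^{2}} = \frac{1}{t + 14 \cdot 9} = \frac{1}{t + 126} = \frac{1}{126 + t}$)
$o{\left(C{\left(1 \right)} \right)} - 27771 = \frac{1}{126 + 1} - 27771 = \frac{1}{127} - 27771 = - \frac{3526916}{127}$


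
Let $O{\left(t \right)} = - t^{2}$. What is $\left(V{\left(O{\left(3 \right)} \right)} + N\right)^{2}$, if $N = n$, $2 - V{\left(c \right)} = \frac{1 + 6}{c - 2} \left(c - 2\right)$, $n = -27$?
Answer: $1024$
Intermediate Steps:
$V{\left(c \right)} = -5$ ($V{\left(c \right)} = 2 - \frac{1 + 6}{c - 2} \left(c - 2\right) = 2 - \frac{7}{-2 + c} \left(-2 + c\right) = 2 - 7 = -5$)
$N = -27$
$\left(V{\left(O{\left(3 \right)} \right)} + N\right)^{2} = \left(-5 - 27\right)^{2} = \left(-32\right)^{2} = 1024$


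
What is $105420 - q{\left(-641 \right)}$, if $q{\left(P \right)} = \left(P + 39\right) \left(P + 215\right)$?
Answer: $-151032$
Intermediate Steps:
$q{\left(P \right)} = \left(39 + P\right) \left(215 + P\right)$
$105420 - q{\left(-641 \right)} = 105420 - \left(8385 + \left(-641\right)^{2} + 254 \left(-641\right)\right) = 105420 - \left(8385 + 410881 - 162814\right) = 105420 - 256452 = -151032$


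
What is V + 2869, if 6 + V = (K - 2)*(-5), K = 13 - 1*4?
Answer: 2828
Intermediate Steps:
K = 9 (K = 13 - 4 = 9)
V = -41 (V = -6 + (9 - 2)*(-5) = -6 + 7*(-5) = -6 - 35 = -41)
V + 2869 = -41 + 2869 = 2828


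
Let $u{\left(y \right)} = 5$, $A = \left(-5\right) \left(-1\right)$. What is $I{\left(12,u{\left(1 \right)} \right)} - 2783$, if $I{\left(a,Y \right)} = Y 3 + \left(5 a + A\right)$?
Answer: $-2703$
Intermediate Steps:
$A = 5$
$I{\left(a,Y \right)} = 5 + 3 Y + 5 a$ ($I{\left(a,Y \right)} = Y 3 + \left(5 a + 5\right) = 3 Y + \left(5 + 5 a\right) = 5 + 3 Y + 5 a$)
$I{\left(12,u{\left(1 \right)} \right)} - 2783 = \left(5 + 3 \cdot 5 + 5 \cdot 12\right) - 2783 = \left(5 + 15 + 60\right) - 2783 = 80 - 2783 = -2703$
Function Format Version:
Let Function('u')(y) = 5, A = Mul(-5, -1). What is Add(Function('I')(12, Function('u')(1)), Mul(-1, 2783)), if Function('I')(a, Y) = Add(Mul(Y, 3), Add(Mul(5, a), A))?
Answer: -2703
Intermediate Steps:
A = 5
Function('I')(a, Y) = Add(5, Mul(3, Y), Mul(5, a)) (Function('I')(a, Y) = Add(Mul(Y, 3), Add(Mul(5, a), 5)) = Add(Mul(3, Y), Add(5, Mul(5, a))) = Add(5, Mul(3, Y), Mul(5, a)))
Add(Function('I')(12, Function('u')(1)), Mul(-1, 2783)) = Add(Add(5, Mul(3, 5), Mul(5, 12)), Mul(-1, 2783)) = Add(Add(5, 15, 60), -2783) = Add(80, -2783) = -2703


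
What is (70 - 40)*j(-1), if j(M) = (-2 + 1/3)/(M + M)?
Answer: 25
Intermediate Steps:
j(M) = -5/(6*M) (j(M) = (-2 + 1/3)/((2*M)) = -5/(6*M))
(70 - 40)*j(-1) = (70 - 40)*(-5/6/(-1)) = 30*(-5/6*(-1)) = 30*(5/6) = 25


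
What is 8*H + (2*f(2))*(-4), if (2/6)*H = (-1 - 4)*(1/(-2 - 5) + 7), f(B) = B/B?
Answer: -5816/7 ≈ -830.86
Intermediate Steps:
f(B) = 1
H = -720/7 (H = 3*((-1 - 4)*(1/(-2 - 5) + 7)) = 3*(-5*(1/(-7) + 7)) = 3*(-5*(-⅐ + 7)) = 3*(-5*48/7) = 3*(-240/7) = -720/7 ≈ -102.86)
8*H + (2*f(2))*(-4) = 8*(-720/7) + (2*1)*(-4) = -5760/7 + 2*(-4) = -5760/7 - 8 = -5816/7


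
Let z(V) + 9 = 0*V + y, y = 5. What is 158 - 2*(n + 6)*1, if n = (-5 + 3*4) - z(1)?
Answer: 124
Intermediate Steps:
z(V) = -4 (z(V) = -9 + (0*V + 5) = -9 + (0 + 5) = -9 + 5 = -4)
n = 11 (n = (-5 + 3*4) - 1*(-4) = (-5 + 12) + 4 = 7 + 4 = 11)
158 - 2*(n + 6)*1 = 158 - 2*(11 + 6)*1 = 158 - 2*17*1 = 158 - 34*1 = 158 - 34 = 124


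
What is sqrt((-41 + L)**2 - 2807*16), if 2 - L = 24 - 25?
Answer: 2*I*sqrt(10867) ≈ 208.49*I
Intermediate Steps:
L = 3 (L = 2 - (24 - 25) = 2 - 1*(-1) = 2 + 1 = 3)
sqrt((-41 + L)**2 - 2807*16) = sqrt((-41 + 3)**2 - 2807*16) = sqrt((-38)**2 - 44912) = sqrt(1444 - 44912) = sqrt(-43468) = 2*I*sqrt(10867)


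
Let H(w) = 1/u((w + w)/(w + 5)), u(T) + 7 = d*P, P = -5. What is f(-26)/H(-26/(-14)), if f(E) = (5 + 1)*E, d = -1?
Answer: 312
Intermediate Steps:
u(T) = -2 (u(T) = -7 - 1*(-5) = -7 + 5 = -2)
H(w) = -½ (H(w) = 1/(-2) = -½)
f(E) = 6*E
f(-26)/H(-26/(-14)) = (6*(-26))/(-½) = -156*(-2) = 312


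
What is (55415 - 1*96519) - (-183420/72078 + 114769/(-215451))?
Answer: -106377936463685/2588212863 ≈ -41101.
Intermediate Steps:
(55415 - 1*96519) - (-183420/72078 + 114769/(-215451)) = (55415 - 96519) - (-183420*1/72078 + 114769*(-1/215451)) = -41104 - (-30570/12013 - 114769/215451) = -41104 - 1*(-7965057067/2588212863) = -41104 + 7965057067/2588212863 = -106377936463685/2588212863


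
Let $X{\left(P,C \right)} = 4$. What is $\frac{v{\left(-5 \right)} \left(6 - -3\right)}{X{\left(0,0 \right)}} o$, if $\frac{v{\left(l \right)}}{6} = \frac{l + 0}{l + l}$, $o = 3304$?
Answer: $22302$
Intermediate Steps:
$v{\left(l \right)} = 3$ ($v{\left(l \right)} = 6 \frac{l + 0}{l + l} = 6 \frac{l}{2 l} = 6 l \frac{1}{2 l} = 6 \cdot \frac{1}{2} = 3$)
$\frac{v{\left(-5 \right)} \left(6 - -3\right)}{X{\left(0,0 \right)}} o = \frac{3 \left(6 - -3\right)}{4} \cdot 3304 = 3 \left(6 + 3\right) \frac{1}{4} \cdot 3304 = 3 \cdot 9 \cdot \frac{1}{4} \cdot 3304 = 27 \cdot \frac{1}{4} \cdot 3304 = \frac{27}{4} \cdot 3304 = 22302$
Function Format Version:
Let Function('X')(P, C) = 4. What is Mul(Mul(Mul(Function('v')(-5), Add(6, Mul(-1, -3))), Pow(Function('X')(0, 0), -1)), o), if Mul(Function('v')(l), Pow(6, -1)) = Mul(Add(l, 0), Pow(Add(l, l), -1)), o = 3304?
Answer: 22302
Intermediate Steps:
Function('v')(l) = 3 (Function('v')(l) = Mul(6, Mul(Add(l, 0), Pow(Add(l, l), -1))) = Mul(6, Mul(l, Pow(Mul(2, l), -1))) = Mul(6, Mul(l, Mul(Rational(1, 2), Pow(l, -1)))) = Mul(6, Rational(1, 2)) = 3)
Mul(Mul(Mul(Function('v')(-5), Add(6, Mul(-1, -3))), Pow(Function('X')(0, 0), -1)), o) = Mul(Mul(Mul(3, Add(6, Mul(-1, -3))), Pow(4, -1)), 3304) = Mul(Mul(Mul(3, Add(6, 3)), Rational(1, 4)), 3304) = Mul(Mul(Mul(3, 9), Rational(1, 4)), 3304) = Mul(Mul(27, Rational(1, 4)), 3304) = Mul(Rational(27, 4), 3304) = 22302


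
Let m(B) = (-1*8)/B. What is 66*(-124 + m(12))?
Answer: -8228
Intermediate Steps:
m(B) = -8/B
66*(-124 + m(12)) = 66*(-124 - 8/12) = 66*(-124 - 8*1/12) = 66*(-124 - 2/3) = 66*(-374/3) = -8228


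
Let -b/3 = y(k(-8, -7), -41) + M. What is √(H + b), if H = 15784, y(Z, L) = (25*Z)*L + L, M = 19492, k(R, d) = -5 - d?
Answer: I*√36419 ≈ 190.84*I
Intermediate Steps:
y(Z, L) = L + 25*L*Z (y(Z, L) = 25*L*Z + L = L + 25*L*Z)
b = -52203 (b = -3*(-41*(1 + 25*(-5 - 1*(-7))) + 19492) = -3*(-41*(1 + 25*(-5 + 7)) + 19492) = -3*(-41*(1 + 25*2) + 19492) = -3*(-41*(1 + 50) + 19492) = -3*(-41*51 + 19492) = -3*(-2091 + 19492) = -3*17401 = -52203)
√(H + b) = √(15784 - 52203) = √(-36419) = I*√36419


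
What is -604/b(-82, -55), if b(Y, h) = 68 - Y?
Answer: -302/75 ≈ -4.0267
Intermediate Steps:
-604/b(-82, -55) = -604/(68 - 1*(-82)) = -604/(68 + 82) = -604/150 = -604*1/150 = -302/75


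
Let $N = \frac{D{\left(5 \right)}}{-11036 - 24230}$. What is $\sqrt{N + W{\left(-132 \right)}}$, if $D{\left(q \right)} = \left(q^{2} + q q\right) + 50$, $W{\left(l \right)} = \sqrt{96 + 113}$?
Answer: $\frac{\sqrt{-881650 + 310922689 \sqrt{209}}}{17633} \approx 3.8018$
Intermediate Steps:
$W{\left(l \right)} = \sqrt{209}$
$D{\left(q \right)} = 50 + 2 q^{2}$ ($D{\left(q \right)} = \left(q^{2} + q^{2}\right) + 50 = 2 q^{2} + 50 = 50 + 2 q^{2}$)
$N = - \frac{50}{17633}$ ($N = \frac{50 + 2 \cdot 5^{2}}{-11036 - 24230} = \frac{50 + 2 \cdot 25}{-35266} = \left(50 + 50\right) \left(- \frac{1}{35266}\right) = 100 \left(- \frac{1}{35266}\right) = - \frac{50}{17633} \approx -0.0028356$)
$\sqrt{N + W{\left(-132 \right)}} = \sqrt{- \frac{50}{17633} + \sqrt{209}}$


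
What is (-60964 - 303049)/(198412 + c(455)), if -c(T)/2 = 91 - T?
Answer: -364013/199140 ≈ -1.8279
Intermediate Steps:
c(T) = -182 + 2*T (c(T) = -2*(91 - T) = -182 + 2*T)
(-60964 - 303049)/(198412 + c(455)) = (-60964 - 303049)/(198412 + (-182 + 2*455)) = -364013/(198412 + (-182 + 910)) = -364013/(198412 + 728) = -364013/199140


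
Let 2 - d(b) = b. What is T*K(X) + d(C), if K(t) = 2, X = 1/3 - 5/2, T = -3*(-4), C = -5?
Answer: 31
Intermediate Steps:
T = 12
d(b) = 2 - b
X = -13/6 (X = 1*(1/3) - 5*1/2 = 1/3 - 5/2 = -13/6 ≈ -2.1667)
T*K(X) + d(C) = 12*2 + (2 - 1*(-5)) = 24 + (2 + 5) = 24 + 7 = 31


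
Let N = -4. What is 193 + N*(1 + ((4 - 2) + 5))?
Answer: 161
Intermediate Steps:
193 + N*(1 + ((4 - 2) + 5)) = 193 - 4*(1 + ((4 - 2) + 5)) = 193 - 4*(1 + (2 + 5)) = 193 - 4*(1 + 7) = 193 - 4*8 = 193 - 32 = 161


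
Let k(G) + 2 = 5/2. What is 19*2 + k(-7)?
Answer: 77/2 ≈ 38.500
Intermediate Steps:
k(G) = 1/2 (k(G) = -2 + 5/2 = 1/2)
19*2 + k(-7) = 19*2 + 1/2 = 38 + 1/2 = 77/2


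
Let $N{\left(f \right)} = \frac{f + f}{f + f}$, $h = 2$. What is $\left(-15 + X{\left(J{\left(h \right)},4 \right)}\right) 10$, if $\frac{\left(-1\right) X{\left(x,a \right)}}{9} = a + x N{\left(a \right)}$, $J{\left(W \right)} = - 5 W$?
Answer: $390$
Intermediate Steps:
$N{\left(f \right)} = 1$ ($N{\left(f \right)} = \frac{2 f}{2 f} = 2 f \frac{1}{2 f} = 1$)
$X{\left(x,a \right)} = - 9 a - 9 x$ ($X{\left(x,a \right)} = - 9 \left(a + x 1\right) = - 9 \left(a + x\right) = - 9 a - 9 x$)
$\left(-15 + X{\left(J{\left(h \right)},4 \right)}\right) 10 = \left(-15 - \left(36 + 9 \left(\left(-5\right) 2\right)\right)\right) 10 = \left(-15 - -54\right) 10 = \left(-15 + \left(-36 + 90\right)\right) 10 = \left(-15 + 54\right) 10 = 39 \cdot 10 = 390$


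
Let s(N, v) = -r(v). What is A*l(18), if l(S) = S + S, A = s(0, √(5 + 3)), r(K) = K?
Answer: -72*√2 ≈ -101.82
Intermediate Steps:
s(N, v) = -v
A = -2*√2 (A = -√(5 + 3) = -√8 = -2*√2 ≈ -2.8284)
l(S) = 2*S
A*l(18) = (-2*√2)*(2*18) = -2*√2*36 = -72*√2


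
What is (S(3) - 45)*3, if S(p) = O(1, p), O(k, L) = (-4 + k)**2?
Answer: -108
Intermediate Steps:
S(p) = 9 (S(p) = (-4 + 1)**2 = (-3)**2 = 9)
(S(3) - 45)*3 = (9 - 45)*3 = -36*3 = -108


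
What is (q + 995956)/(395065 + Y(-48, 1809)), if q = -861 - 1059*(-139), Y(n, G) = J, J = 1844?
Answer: 1142296/396909 ≈ 2.8780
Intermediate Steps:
Y(n, G) = 1844
q = 146340 (q = -861 + 147201 = 146340)
(q + 995956)/(395065 + Y(-48, 1809)) = (146340 + 995956)/(395065 + 1844) = 1142296/396909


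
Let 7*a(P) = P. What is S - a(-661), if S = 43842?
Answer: 307555/7 ≈ 43936.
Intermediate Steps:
a(P) = P/7
S - a(-661) = 43842 - (-661)/7 = 43842 - 1*(-661/7) = 43842 + 661/7 = 307555/7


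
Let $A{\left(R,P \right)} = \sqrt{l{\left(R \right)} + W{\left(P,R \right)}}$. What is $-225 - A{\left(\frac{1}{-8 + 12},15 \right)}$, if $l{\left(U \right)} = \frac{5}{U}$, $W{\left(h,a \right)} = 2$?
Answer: $-225 - \sqrt{22} \approx -229.69$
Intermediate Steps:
$A{\left(R,P \right)} = \sqrt{2 + \frac{5}{R}}$ ($A{\left(R,P \right)} = \sqrt{\frac{5}{R} + 2} = \sqrt{2 + \frac{5}{R}}$)
$-225 - A{\left(\frac{1}{-8 + 12},15 \right)} = -225 - \sqrt{2 + \frac{5}{\frac{1}{-8 + 12}}} = -225 - \sqrt{2 + \frac{5}{\frac{1}{4}}} = -225 - \sqrt{2 + 5 \frac{1}{\frac{1}{4}}} = -225 - \sqrt{2 + 5 \cdot 4} = -225 - \sqrt{2 + 20} = -225 - \sqrt{22}$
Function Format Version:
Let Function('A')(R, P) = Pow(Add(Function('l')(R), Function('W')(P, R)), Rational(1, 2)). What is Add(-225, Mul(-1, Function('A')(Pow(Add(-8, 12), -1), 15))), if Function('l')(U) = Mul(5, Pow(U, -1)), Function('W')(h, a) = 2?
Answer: Add(-225, Mul(-1, Pow(22, Rational(1, 2)))) ≈ -229.69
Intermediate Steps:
Function('A')(R, P) = Pow(Add(2, Mul(5, Pow(R, -1))), Rational(1, 2)) (Function('A')(R, P) = Pow(Add(Mul(5, Pow(R, -1)), 2), Rational(1, 2)) = Pow(Add(2, Mul(5, Pow(R, -1))), Rational(1, 2)))
Add(-225, Mul(-1, Function('A')(Pow(Add(-8, 12), -1), 15))) = Add(-225, Mul(-1, Pow(Add(2, Mul(5, Pow(Pow(Add(-8, 12), -1), -1))), Rational(1, 2)))) = Add(-225, Mul(-1, Pow(Add(2, Mul(5, Pow(Pow(4, -1), -1))), Rational(1, 2)))) = Add(-225, Mul(-1, Pow(Add(2, Mul(5, Pow(Rational(1, 4), -1))), Rational(1, 2)))) = Add(-225, Mul(-1, Pow(Add(2, Mul(5, 4)), Rational(1, 2)))) = Add(-225, Mul(-1, Pow(Add(2, 20), Rational(1, 2)))) = Add(-225, Mul(-1, Pow(22, Rational(1, 2))))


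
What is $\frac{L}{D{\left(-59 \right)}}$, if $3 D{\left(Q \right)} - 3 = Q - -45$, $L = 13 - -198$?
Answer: $- \frac{633}{11} \approx -57.545$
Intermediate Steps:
$L = 211$ ($L = 13 + 198 = 211$)
$D{\left(Q \right)} = 16 + \frac{Q}{3}$ ($D{\left(Q \right)} = 1 + \frac{Q - -45}{3} = 1 + \frac{Q + 45}{3} = 1 + \frac{45 + Q}{3} = 1 + \left(15 + \frac{Q}{3}\right) = 16 + \frac{Q}{3}$)
$\frac{L}{D{\left(-59 \right)}} = \frac{211}{16 + \frac{1}{3} \left(-59\right)} = \frac{211}{16 - \frac{59}{3}} = \frac{211}{- \frac{11}{3}} = 211 \left(- \frac{3}{11}\right) = - \frac{633}{11}$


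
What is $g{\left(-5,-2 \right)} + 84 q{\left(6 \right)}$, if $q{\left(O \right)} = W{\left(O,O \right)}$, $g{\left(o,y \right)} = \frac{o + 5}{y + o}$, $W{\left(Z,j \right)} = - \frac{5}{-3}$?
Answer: $140$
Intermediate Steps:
$W{\left(Z,j \right)} = \frac{5}{3}$ ($W{\left(Z,j \right)} = \left(-5\right) \left(- \frac{1}{3}\right) = \frac{5}{3}$)
$g{\left(o,y \right)} = \frac{5 + o}{o + y}$
$q{\left(O \right)} = \frac{5}{3}$
$g{\left(-5,-2 \right)} + 84 q{\left(6 \right)} = \frac{5 - 5}{-5 - 2} + 84 \cdot \frac{5}{3} = \frac{1}{-7} \cdot 0 + 140 = \left(- \frac{1}{7}\right) 0 + 140 = 0 + 140 = 140$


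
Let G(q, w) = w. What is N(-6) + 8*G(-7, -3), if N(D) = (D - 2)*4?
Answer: -56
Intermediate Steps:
N(D) = -8 + 4*D (N(D) = (-2 + D)*4 = -8 + 4*D)
N(-6) + 8*G(-7, -3) = (-8 + 4*(-6)) + 8*(-3) = (-8 - 24) - 24 = -32 - 24 = -56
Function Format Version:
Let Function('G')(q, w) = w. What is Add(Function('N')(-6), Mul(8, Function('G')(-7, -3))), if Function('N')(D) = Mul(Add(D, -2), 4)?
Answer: -56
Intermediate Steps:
Function('N')(D) = Add(-8, Mul(4, D)) (Function('N')(D) = Mul(Add(-2, D), 4) = Add(-8, Mul(4, D)))
Add(Function('N')(-6), Mul(8, Function('G')(-7, -3))) = Add(Add(-8, Mul(4, -6)), Mul(8, -3)) = Add(Add(-8, -24), -24) = Add(-32, -24) = -56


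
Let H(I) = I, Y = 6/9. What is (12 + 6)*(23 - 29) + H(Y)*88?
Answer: -148/3 ≈ -49.333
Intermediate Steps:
Y = ⅔ (Y = 6*(⅑) = ⅔ ≈ 0.66667)
(12 + 6)*(23 - 29) + H(Y)*88 = (12 + 6)*(23 - 29) + (⅔)*88 = 18*(-6) + 176/3 = -108 + 176/3 = -148/3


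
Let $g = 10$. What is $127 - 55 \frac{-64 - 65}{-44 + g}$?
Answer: $- \frac{2777}{34} \approx -81.677$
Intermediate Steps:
$127 - 55 \frac{-64 - 65}{-44 + g} = 127 - 55 \frac{-64 - 65}{-44 + 10} = 127 - 55 \left(- \frac{129}{-34}\right) = 127 - 55 \left(\left(-129\right) \left(- \frac{1}{34}\right)\right) = 127 - \frac{7095}{34} = - \frac{2777}{34}$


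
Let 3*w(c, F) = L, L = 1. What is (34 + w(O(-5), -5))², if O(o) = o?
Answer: 10609/9 ≈ 1178.8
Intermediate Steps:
w(c, F) = ⅓ (w(c, F) = (⅓)*1 = ⅓)
(34 + w(O(-5), -5))² = (34 + ⅓)² = (103/3)² = 10609/9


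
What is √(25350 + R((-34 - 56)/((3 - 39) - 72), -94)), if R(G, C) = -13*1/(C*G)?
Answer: 3*√155551435/235 ≈ 159.22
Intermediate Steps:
R(G, C) = -13/(C*G)
√(25350 + R((-34 - 56)/((3 - 39) - 72), -94)) = √(25350 - 13/(-94*(-34 - 56)/((3 - 39) - 72))) = √(25350 - 13*(-1/94)/(-90/(-36 - 72))) = √(25350 - 13*(-1/94)/(-90/(-108))) = √(25350 - 13*(-1/94)/(-90*(-1/108))) = √(25350 - 13*(-1/94)/⅚) = √(25350 - 13*(-1/94)*6/5) = √(25350 + 39/235) = √(5957289/235) = 3*√155551435/235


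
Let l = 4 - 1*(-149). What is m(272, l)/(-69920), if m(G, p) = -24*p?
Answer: 459/8740 ≈ 0.052517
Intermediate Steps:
l = 153 (l = 4 + 149 = 153)
m(272, l)/(-69920) = -24*153/(-69920) = -3672*(-1/69920) = 459/8740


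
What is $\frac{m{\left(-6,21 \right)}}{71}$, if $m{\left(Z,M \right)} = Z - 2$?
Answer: $- \frac{8}{71} \approx -0.11268$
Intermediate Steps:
$m{\left(Z,M \right)} = -2 + Z$
$\frac{m{\left(-6,21 \right)}}{71} = \frac{-2 - 6}{71} = \left(-8\right) \frac{1}{71} = - \frac{8}{71}$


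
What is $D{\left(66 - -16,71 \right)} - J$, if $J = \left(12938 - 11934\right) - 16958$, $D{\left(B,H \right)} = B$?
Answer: $16036$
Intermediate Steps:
$J = -15954$ ($J = 1004 - 16958 = -15954$)
$D{\left(66 - -16,71 \right)} - J = \left(66 - -16\right) - -15954 = \left(66 + 16\right) + 15954 = 82 + 15954 = 16036$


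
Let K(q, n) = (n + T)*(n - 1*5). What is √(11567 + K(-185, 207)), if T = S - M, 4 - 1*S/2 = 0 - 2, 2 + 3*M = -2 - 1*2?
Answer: √56209 ≈ 237.08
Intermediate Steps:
M = -2 (M = -⅔ + (-2 - 1*2)/3 = -⅔ + (-2 - 2)/3 = -⅔ + (⅓)*(-4) = -⅔ - 4/3 = -2)
S = 12 (S = 8 - 2*(0 - 2) = 8 - 2*(-2) = 8 + 4 = 12)
T = 14 (T = 12 - 1*(-2) = 12 + 2 = 14)
K(q, n) = (-5 + n)*(14 + n) (K(q, n) = (n + 14)*(n - 1*5) = (14 + n)*(n - 5) = (14 + n)*(-5 + n) = (-5 + n)*(14 + n))
√(11567 + K(-185, 207)) = √(11567 + (-70 + 207² + 9*207)) = √(11567 + (-70 + 42849 + 1863)) = √(11567 + 44642) = √56209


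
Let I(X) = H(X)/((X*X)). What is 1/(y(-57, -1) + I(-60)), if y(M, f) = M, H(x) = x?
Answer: -60/3421 ≈ -0.017539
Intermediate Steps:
I(X) = 1/X (I(X) = X/((X*X)) = X/(X²) = X/X² = 1/X)
1/(y(-57, -1) + I(-60)) = 1/(-57 + 1/(-60)) = 1/(-57 - 1/60) = 1/(-3421/60) = -60/3421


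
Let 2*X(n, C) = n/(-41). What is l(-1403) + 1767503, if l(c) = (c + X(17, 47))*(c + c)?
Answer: 233901012/41 ≈ 5.7049e+6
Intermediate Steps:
X(n, C) = -n/82 (X(n, C) = (n/(-41))/2 = (n*(-1/41))/2 = (-n/41)/2 = -n/82)
l(c) = 2*c*(-17/82 + c) (l(c) = (c - 1/82*17)*(c + c) = (c - 17/82)*(2*c) = (-17/82 + c)*(2*c) = 2*c*(-17/82 + c))
l(-1403) + 1767503 = (1/41)*(-1403)*(-17 + 82*(-1403)) + 1767503 = (1/41)*(-1403)*(-17 - 115046) + 1767503 = (1/41)*(-1403)*(-115063) + 1767503 = 161433389/41 + 1767503 = 233901012/41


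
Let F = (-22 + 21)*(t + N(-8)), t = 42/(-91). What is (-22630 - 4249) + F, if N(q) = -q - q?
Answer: -349629/13 ≈ -26895.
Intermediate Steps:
t = -6/13 (t = 42*(-1/91) = -6/13 ≈ -0.46154)
N(q) = -2*q
F = -202/13 (F = (-22 + 21)*(-6/13 - 2*(-8)) = -(-6/13 + 16) = -1*202/13 = -202/13 ≈ -15.538)
(-22630 - 4249) + F = (-22630 - 4249) - 202/13 = -26879 - 202/13 = -349629/13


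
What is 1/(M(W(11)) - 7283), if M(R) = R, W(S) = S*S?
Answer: -1/7162 ≈ -0.00013963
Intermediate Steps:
W(S) = S²
1/(M(W(11)) - 7283) = 1/(11² - 7283) = 1/(121 - 7283) = 1/(-7162) = -1/7162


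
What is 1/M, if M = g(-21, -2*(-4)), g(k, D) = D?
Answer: 1/8 ≈ 0.12500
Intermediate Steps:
M = 8 (M = -2*(-4) = 8)
1/M = 1/8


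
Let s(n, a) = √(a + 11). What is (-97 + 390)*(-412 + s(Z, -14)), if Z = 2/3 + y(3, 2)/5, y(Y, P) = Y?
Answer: -120716 + 293*I*√3 ≈ -1.2072e+5 + 507.49*I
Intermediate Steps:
Z = 19/15 (Z = 2/3 + 3/5 = 2*(⅓) + 3*(⅕) = ⅔ + ⅗ = 19/15 ≈ 1.2667)
s(n, a) = √(11 + a)
(-97 + 390)*(-412 + s(Z, -14)) = (-97 + 390)*(-412 + √(11 - 14)) = 293*(-412 + √(-3)) = 293*(-412 + I*√3) = -120716 + 293*I*√3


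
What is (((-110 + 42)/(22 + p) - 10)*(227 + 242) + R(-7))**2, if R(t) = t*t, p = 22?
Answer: 3483832576/121 ≈ 2.8792e+7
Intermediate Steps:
R(t) = t**2
(((-110 + 42)/(22 + p) - 10)*(227 + 242) + R(-7))**2 = (((-110 + 42)/(22 + 22) - 10)*(227 + 242) + (-7)**2)**2 = ((-68/44 - 10)*469 + 49)**2 = ((-68*1/44 - 10)*469 + 49)**2 = ((-17/11 - 10)*469 + 49)**2 = (-127/11*469 + 49)**2 = (-59563/11 + 49)**2 = (-59024/11)**2 = 3483832576/121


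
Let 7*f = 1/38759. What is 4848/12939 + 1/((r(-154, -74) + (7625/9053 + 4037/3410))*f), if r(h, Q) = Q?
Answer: -3283682110166366/871181226747 ≈ -3769.2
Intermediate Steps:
f = 1/271313 (f = (⅐)/38759 = (⅐)*(1/38759) = 1/271313 ≈ 3.6858e-6)
4848/12939 + 1/((r(-154, -74) + (7625/9053 + 4037/3410))*f) = 4848/12939 + 1/((-74 + (7625/9053 + 4037/3410))*(1/271313)) = 4848*(1/12939) + 271313/(-74 + (7625*(1/9053) + 4037*(1/3410))) = 1616/4313 + 271313/(-74 + (7625/9053 + 367/310)) = 1616/4313 + 271313/(-74 + 5686201/2806430) = 1616/4313 + 271313/(-201989619/2806430) = 1616/4313 - 2806430/201989619*271313 = 1616/4313 - 761420942590/201989619 = -3283682110166366/871181226747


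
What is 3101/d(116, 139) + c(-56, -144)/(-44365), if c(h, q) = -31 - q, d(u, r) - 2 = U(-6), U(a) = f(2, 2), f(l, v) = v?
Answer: 137575413/177460 ≈ 775.25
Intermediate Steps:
U(a) = 2
d(u, r) = 4 (d(u, r) = 2 + 2 = 4)
3101/d(116, 139) + c(-56, -144)/(-44365) = 3101/4 + (-31 - 1*(-144))/(-44365) = 3101*(¼) + (-31 + 144)*(-1/44365) = 3101/4 + 113*(-1/44365) = 3101/4 - 113/44365 = 137575413/177460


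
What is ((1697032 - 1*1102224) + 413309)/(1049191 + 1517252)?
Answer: 30549/77771 ≈ 0.39281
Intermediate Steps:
((1697032 - 1*1102224) + 413309)/(1049191 + 1517252) = ((1697032 - 1102224) + 413309)/2566443 = (594808 + 413309)*(1/2566443) = 1008117*(1/2566443) = 30549/77771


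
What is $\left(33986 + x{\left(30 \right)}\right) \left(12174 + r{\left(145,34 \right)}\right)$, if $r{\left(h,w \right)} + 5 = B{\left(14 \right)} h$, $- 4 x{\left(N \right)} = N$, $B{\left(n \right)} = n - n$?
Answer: $\frac{826968733}{2} \approx 4.1348 \cdot 10^{8}$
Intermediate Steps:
$B{\left(n \right)} = 0$
$x{\left(N \right)} = - \frac{N}{4}$
$r{\left(h,w \right)} = -5$ ($r{\left(h,w \right)} = -5 + 0 h = -5 + 0 = -5$)
$\left(33986 + x{\left(30 \right)}\right) \left(12174 + r{\left(145,34 \right)}\right) = \left(33986 - \frac{15}{2}\right) \left(12174 - 5\right) = \left(33986 - \frac{15}{2}\right) 12169 = \frac{67957}{2} \cdot 12169 = \frac{826968733}{2}$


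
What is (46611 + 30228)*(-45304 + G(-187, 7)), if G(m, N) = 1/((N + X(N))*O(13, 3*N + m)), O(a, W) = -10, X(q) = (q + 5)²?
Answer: -5256482301399/1510 ≈ -3.4811e+9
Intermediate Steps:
X(q) = (5 + q)²
G(m, N) = -1/(10*(N + (5 + N)²)) (G(m, N) = 1/((N + (5 + N)²)*(-10)) = -⅒/(N + (5 + N)²) = -1/(10*(N + (5 + N)²)))
(46611 + 30228)*(-45304 + G(-187, 7)) = (46611 + 30228)*(-45304 - 1/(10*7 + 10*(5 + 7)²)) = 76839*(-45304 - 1/(70 + 10*12²)) = 76839*(-45304 - 1/(70 + 10*144)) = 76839*(-45304 - 1/(70 + 1440)) = 76839*(-45304 - 1/1510) = 76839*(-68409041/1510) = -5256482301399/1510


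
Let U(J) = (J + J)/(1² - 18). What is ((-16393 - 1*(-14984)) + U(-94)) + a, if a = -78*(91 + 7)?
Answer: -153713/17 ≈ -9041.9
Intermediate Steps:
a = -7644 (a = -78*98 = -7644)
U(J) = -2*J/17 (U(J) = (2*J)/(1 - 18) = (2*J)/(-17) = (2*J)*(-1/17) = -2*J/17)
((-16393 - 1*(-14984)) + U(-94)) + a = ((-16393 - 1*(-14984)) - 2/17*(-94)) - 7644 = ((-16393 + 14984) + 188/17) - 7644 = (-1409 + 188/17) - 7644 = -23765/17 - 7644 = -153713/17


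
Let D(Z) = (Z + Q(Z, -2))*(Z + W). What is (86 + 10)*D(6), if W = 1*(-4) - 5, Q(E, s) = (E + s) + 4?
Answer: -4032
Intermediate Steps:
Q(E, s) = 4 + E + s
W = -9 (W = -4 - 5 = -9)
D(Z) = (-9 + Z)*(2 + 2*Z) (D(Z) = (Z + (4 + Z - 2))*(Z - 9) = (Z + (2 + Z))*(-9 + Z) = (2 + 2*Z)*(-9 + Z) = (-9 + Z)*(2 + 2*Z))
(86 + 10)*D(6) = (86 + 10)*(-18 - 16*6 + 2*6²) = 96*(-18 - 96 + 2*36) = 96*(-18 - 96 + 72) = 96*(-42) = -4032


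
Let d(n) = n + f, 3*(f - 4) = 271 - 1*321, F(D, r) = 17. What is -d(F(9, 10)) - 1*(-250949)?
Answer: 752834/3 ≈ 2.5094e+5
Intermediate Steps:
f = -38/3 (f = 4 + (271 - 1*321)/3 = 4 + (271 - 321)/3 = 4 + (⅓)*(-50) = 4 - 50/3 = -38/3 ≈ -12.667)
d(n) = -38/3 + n (d(n) = n - 38/3 = -38/3 + n)
-d(F(9, 10)) - 1*(-250949) = -(-38/3 + 17) - 1*(-250949) = -1*13/3 + 250949 = -13/3 + 250949 = 752834/3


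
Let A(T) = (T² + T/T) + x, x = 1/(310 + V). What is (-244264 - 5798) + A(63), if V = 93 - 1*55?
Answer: -85640015/348 ≈ -2.4609e+5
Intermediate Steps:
V = 38 (V = 93 - 55 = 38)
x = 1/348 (x = 1/(310 + 38) = 1/348 ≈ 0.0028736)
A(T) = 349/348 + T² (A(T) = (T² + T/T) + 1/348 = (T² + 1) + 1/348 = (1 + T²) + 1/348 = 349/348 + T²)
(-244264 - 5798) + A(63) = (-244264 - 5798) + (349/348 + 63²) = -250062 + (349/348 + 3969) = -250062 + 1381561/348 = -85640015/348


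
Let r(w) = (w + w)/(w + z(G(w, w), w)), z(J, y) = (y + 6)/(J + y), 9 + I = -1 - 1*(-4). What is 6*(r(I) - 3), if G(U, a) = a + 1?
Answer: -6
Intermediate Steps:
G(U, a) = 1 + a
I = -6 (I = -9 + (-1 - 1*(-4)) = -9 + (-1 + 4) = -9 + 3 = -6)
z(J, y) = (6 + y)/(J + y)
r(w) = 2*w/(w + (6 + w)/(1 + 2*w)) (r(w) = (w + w)/(w + (6 + w)/((1 + w) + w)) = (2*w)/(w + (6 + w)/(1 + 2*w)) = 2*w/(w + (6 + w)/(1 + 2*w)))
6*(r(I) - 3) = 6*(-6*(1 + 2*(-6))/(3 - 6 + (-6)²) - 3) = 6*(-6*(1 - 12)/(3 - 6 + 36) - 3) = 6*(-6*(-11)/33 - 3) = 6*(-6*1/33*(-11) - 3) = 6*(2 - 3) = 6*(-1) = -6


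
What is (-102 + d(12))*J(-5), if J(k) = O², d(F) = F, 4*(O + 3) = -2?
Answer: -2205/2 ≈ -1102.5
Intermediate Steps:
O = -7/2 (O = -3 + (¼)*(-2) = -3 - ½ = -7/2 ≈ -3.5000)
J(k) = 49/4 (J(k) = (-7/2)² = 49/4)
(-102 + d(12))*J(-5) = (-102 + 12)*(49/4) = -90*49/4 = -2205/2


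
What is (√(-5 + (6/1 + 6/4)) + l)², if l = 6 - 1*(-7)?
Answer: (26 + √10)²/4 ≈ 212.61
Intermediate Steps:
l = 13 (l = 6 + 7 = 13)
(√(-5 + (6/1 + 6/4)) + l)² = (√(-5 + (6/1 + 6/4)) + 13)² = (√(-5 + (6*1 + 6*(¼))) + 13)² = (√(-5 + (6 + 3/2)) + 13)² = (√(-5 + 15/2) + 13)² = (√(5/2) + 13)² = (√10/2 + 13)² = (13 + √10/2)²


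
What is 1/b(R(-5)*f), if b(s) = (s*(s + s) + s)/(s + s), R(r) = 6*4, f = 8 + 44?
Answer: 2/2497 ≈ 0.00080096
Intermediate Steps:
f = 52
R(r) = 24
b(s) = (s + 2*s²)/(2*s) (b(s) = (s*(2*s) + s)/((2*s)) = (2*s² + s)*(1/(2*s)) = (s + 2*s²)*(1/(2*s)) = (s + 2*s²)/(2*s))
1/b(R(-5)*f) = 1/(½ + 24*52) = 1/(½ + 1248) = 1/(2497/2) = 2/2497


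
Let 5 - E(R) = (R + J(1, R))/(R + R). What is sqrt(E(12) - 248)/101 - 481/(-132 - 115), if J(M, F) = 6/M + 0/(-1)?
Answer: 37/19 + 5*I*sqrt(39)/202 ≈ 1.9474 + 0.15458*I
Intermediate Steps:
J(M, F) = 6/M (J(M, F) = 6/M + 0*(-1) = 6/M + 0 = 6/M)
E(R) = 5 - (6 + R)/(2*R) (E(R) = 5 - (R + 6/1)/(R + R) = 5 - (R + 6*1)/(2*R) = 5 - (R + 6)*1/(2*R) = 5 - (6 + R)*1/(2*R) = 5 - (6 + R)/(2*R))
sqrt(E(12) - 248)/101 - 481/(-132 - 115) = sqrt((9/2 - 3/12) - 248)/101 - 481/(-132 - 115) = sqrt((9/2 - 3*1/12) - 248)*(1/101) - 481/(-247) = sqrt((9/2 - 1/4) - 248)*(1/101) - 481*(-1/247) = sqrt(17/4 - 248)*(1/101) + 37/19 = sqrt(-975/4)*(1/101) + 37/19 = (5*I*sqrt(39)/2)*(1/101) + 37/19 = 5*I*sqrt(39)/202 + 37/19 = 37/19 + 5*I*sqrt(39)/202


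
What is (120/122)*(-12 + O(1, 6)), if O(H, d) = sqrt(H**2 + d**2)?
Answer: -720/61 + 60*sqrt(37)/61 ≈ -5.8202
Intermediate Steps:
(120/122)*(-12 + O(1, 6)) = (120/122)*(-12 + sqrt(1**2 + 6**2)) = (120*(1/122))*(-12 + sqrt(1 + 36)) = 60*(-12 + sqrt(37))/61 = -720/61 + 60*sqrt(37)/61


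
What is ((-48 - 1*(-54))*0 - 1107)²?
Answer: 1225449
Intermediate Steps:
((-48 - 1*(-54))*0 - 1107)² = ((-48 + 54)*0 - 1107)² = (6*0 - 1107)² = (0 - 1107)² = (-1107)² = 1225449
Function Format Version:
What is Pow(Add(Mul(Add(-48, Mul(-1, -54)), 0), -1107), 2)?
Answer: 1225449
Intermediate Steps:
Pow(Add(Mul(Add(-48, Mul(-1, -54)), 0), -1107), 2) = Pow(Add(Mul(Add(-48, 54), 0), -1107), 2) = Pow(Add(Mul(6, 0), -1107), 2) = Pow(Add(0, -1107), 2) = Pow(-1107, 2) = 1225449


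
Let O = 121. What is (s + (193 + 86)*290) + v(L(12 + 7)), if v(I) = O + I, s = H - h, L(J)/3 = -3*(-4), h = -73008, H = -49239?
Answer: 104836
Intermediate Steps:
L(J) = 36 (L(J) = 3*(-3*(-4)) = 3*12 = 36)
s = 23769 (s = -49239 - 1*(-73008) = -49239 + 73008 = 23769)
v(I) = 121 + I
(s + (193 + 86)*290) + v(L(12 + 7)) = (23769 + (193 + 86)*290) + (121 + 36) = (23769 + 279*290) + 157 = (23769 + 80910) + 157 = 104679 + 157 = 104836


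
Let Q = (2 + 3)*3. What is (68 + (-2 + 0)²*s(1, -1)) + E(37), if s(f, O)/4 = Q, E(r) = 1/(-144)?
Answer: 44351/144 ≈ 307.99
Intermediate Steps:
E(r) = -1/144
Q = 15 (Q = 5*3 = 15)
s(f, O) = 60 (s(f, O) = 4*15 = 60)
(68 + (-2 + 0)²*s(1, -1)) + E(37) = (68 + (-2 + 0)²*60) - 1/144 = (68 + (-2)²*60) - 1/144 = (68 + 4*60) - 1/144 = (68 + 240) - 1/144 = 308 - 1/144 = 44351/144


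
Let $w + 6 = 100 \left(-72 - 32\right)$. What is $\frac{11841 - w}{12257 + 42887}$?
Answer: $\frac{22247}{55144} \approx 0.40343$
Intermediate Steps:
$w = -10406$ ($w = -6 + 100 \left(-72 - 32\right) = -6 + 100 \left(-104\right) = -6 - 10400 = -10406$)
$\frac{11841 - w}{12257 + 42887} = \frac{11841 - -10406}{12257 + 42887} = \frac{11841 + 10406}{55144} = 22247 \cdot \frac{1}{55144} = \frac{22247}{55144}$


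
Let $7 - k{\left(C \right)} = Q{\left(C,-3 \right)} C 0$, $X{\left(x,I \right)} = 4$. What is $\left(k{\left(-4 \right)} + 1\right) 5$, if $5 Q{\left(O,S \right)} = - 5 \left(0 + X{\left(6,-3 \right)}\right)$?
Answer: $40$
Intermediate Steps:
$Q{\left(O,S \right)} = -4$ ($Q{\left(O,S \right)} = \frac{\left(-5\right) \left(0 + 4\right)}{5} = \frac{\left(-5\right) 4}{5} = \frac{1}{5} \left(-20\right) = -4$)
$k{\left(C \right)} = 7$ ($k{\left(C \right)} = 7 - - 4 C 0 = 7 - 0 = 7 + 0 = 7$)
$\left(k{\left(-4 \right)} + 1\right) 5 = \left(7 + 1\right) 5 = 8 \cdot 5 = 40$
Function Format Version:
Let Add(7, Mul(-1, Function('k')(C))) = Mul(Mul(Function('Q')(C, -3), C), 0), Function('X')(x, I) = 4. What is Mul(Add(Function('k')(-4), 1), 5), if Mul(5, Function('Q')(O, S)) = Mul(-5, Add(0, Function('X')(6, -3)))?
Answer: 40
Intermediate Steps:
Function('Q')(O, S) = -4 (Function('Q')(O, S) = Mul(Rational(1, 5), Mul(-5, Add(0, 4))) = Mul(Rational(1, 5), Mul(-5, 4)) = Mul(Rational(1, 5), -20) = -4)
Function('k')(C) = 7 (Function('k')(C) = Add(7, Mul(-1, Mul(Mul(-4, C), 0))) = Add(7, Mul(-1, 0)) = Add(7, 0) = 7)
Mul(Add(Function('k')(-4), 1), 5) = Mul(Add(7, 1), 5) = Mul(8, 5) = 40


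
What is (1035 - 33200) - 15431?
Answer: -47596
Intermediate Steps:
(1035 - 33200) - 15431 = -32165 - 15431 = -47596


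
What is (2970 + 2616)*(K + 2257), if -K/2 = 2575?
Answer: -16160298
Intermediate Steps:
K = -5150 (K = -2*2575 = -5150)
(2970 + 2616)*(K + 2257) = (2970 + 2616)*(-5150 + 2257) = 5586*(-2893) = -16160298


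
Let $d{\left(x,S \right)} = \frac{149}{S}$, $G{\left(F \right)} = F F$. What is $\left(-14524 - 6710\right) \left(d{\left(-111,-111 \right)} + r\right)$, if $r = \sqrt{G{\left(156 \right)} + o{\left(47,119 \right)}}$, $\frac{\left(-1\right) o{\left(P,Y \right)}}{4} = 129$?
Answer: $\frac{1054622}{37} - 42468 \sqrt{5955} \approx -3.2487 \cdot 10^{6}$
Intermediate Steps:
$G{\left(F \right)} = F^{2}$
$o{\left(P,Y \right)} = -516$ ($o{\left(P,Y \right)} = \left(-4\right) 129 = -516$)
$r = 2 \sqrt{5955}$ ($r = \sqrt{156^{2} - 516} = \sqrt{24336 - 516} = \sqrt{23820} = 2 \sqrt{5955} \approx 154.34$)
$\left(-14524 - 6710\right) \left(d{\left(-111,-111 \right)} + r\right) = \left(-14524 - 6710\right) \left(\frac{149}{-111} + 2 \sqrt{5955}\right) = - 21234 \left(149 \left(- \frac{1}{111}\right) + 2 \sqrt{5955}\right) = - 21234 \left(- \frac{149}{111} + 2 \sqrt{5955}\right) = \frac{1054622}{37} - 42468 \sqrt{5955}$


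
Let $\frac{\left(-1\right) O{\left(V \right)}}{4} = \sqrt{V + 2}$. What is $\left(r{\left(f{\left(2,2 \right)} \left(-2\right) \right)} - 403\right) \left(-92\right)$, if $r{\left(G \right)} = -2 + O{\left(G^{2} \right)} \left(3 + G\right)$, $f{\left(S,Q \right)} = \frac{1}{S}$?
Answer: $37260 + 736 \sqrt{3} \approx 38535.0$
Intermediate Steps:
$O{\left(V \right)} = - 4 \sqrt{2 + V}$ ($O{\left(V \right)} = - 4 \sqrt{V + 2} = - 4 \sqrt{2 + V}$)
$r{\left(G \right)} = -2 - 4 \sqrt{2 + G^{2}} \left(3 + G\right)$ ($r{\left(G \right)} = -2 + - 4 \sqrt{2 + G^{2}} \left(3 + G\right) = -2 - 4 \sqrt{2 + G^{2}} \left(3 + G\right)$)
$\left(r{\left(f{\left(2,2 \right)} \left(-2\right) \right)} - 403\right) \left(-92\right) = \left(\left(-2 - 12 \sqrt{2 + \left(\frac{1}{2} \left(-2\right)\right)^{2}} - 4 \cdot \frac{1}{2} \left(-2\right) \sqrt{2 + \left(\frac{1}{2} \left(-2\right)\right)^{2}}\right) - 403\right) \left(-92\right) = \left(\left(-2 - 12 \sqrt{2 + \left(-1\right)^{2}} - - 4 \sqrt{2 + \left(-1\right)^{2}}\right) - 403\right) \left(-92\right) = \left(\left(-2 - 12 \sqrt{2 + 1} - - 4 \sqrt{2 + 1}\right) - 403\right) \left(-92\right) = \left(\left(-2 - 12 \sqrt{3} - - 4 \sqrt{3}\right) - 403\right) \left(-92\right) = \left(\left(-2 - 12 \sqrt{3} + 4 \sqrt{3}\right) - 403\right) \left(-92\right) = \left(\left(-2 - 8 \sqrt{3}\right) - 403\right) \left(-92\right) = \left(-405 - 8 \sqrt{3}\right) \left(-92\right) = 37260 + 736 \sqrt{3}$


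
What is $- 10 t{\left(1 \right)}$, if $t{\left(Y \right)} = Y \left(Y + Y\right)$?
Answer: $-20$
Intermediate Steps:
$t{\left(Y \right)} = 2 Y^{2}$ ($t{\left(Y \right)} = Y 2 Y = 2 Y^{2}$)
$- 10 t{\left(1 \right)} = - 10 \cdot 2 \cdot 1^{2} = - 10 \cdot 2 \cdot 1 = \left(-10\right) 2 = -20$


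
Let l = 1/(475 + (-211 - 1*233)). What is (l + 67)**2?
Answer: 4318084/961 ≈ 4493.3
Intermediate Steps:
l = 1/31 (l = 1/(475 + (-211 - 233)) = 1/(475 - 444) = 1/31 ≈ 0.032258)
(l + 67)**2 = (1/31 + 67)**2 = (2078/31)**2 = 4318084/961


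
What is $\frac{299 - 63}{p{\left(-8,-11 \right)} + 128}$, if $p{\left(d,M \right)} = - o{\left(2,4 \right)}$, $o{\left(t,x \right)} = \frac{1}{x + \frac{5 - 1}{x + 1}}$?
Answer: $\frac{5664}{3067} \approx 1.8468$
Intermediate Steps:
$o{\left(t,x \right)} = \frac{1}{x + \frac{4}{1 + x}}$
$p{\left(d,M \right)} = - \frac{5}{24}$ ($p{\left(d,M \right)} = - \frac{1 + 4}{4 + 4 + 4^{2}} = - \frac{5}{4 + 4 + 16} = - \frac{5}{24}$)
$\frac{299 - 63}{p{\left(-8,-11 \right)} + 128} = \frac{299 - 63}{- \frac{5}{24} + 128} = \frac{236}{\frac{3067}{24}} = 236 \cdot \frac{24}{3067} = \frac{5664}{3067}$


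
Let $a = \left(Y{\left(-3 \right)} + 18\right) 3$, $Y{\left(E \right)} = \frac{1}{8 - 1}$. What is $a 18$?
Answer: $\frac{6858}{7} \approx 979.71$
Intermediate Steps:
$Y{\left(E \right)} = \frac{1}{7}$
$a = \frac{381}{7}$ ($a = \left(\frac{1}{7} + 18\right) 3 = \frac{127}{7} \cdot 3 = \frac{381}{7} \approx 54.429$)
$a 18 = \frac{381}{7} \cdot 18 = \frac{6858}{7}$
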